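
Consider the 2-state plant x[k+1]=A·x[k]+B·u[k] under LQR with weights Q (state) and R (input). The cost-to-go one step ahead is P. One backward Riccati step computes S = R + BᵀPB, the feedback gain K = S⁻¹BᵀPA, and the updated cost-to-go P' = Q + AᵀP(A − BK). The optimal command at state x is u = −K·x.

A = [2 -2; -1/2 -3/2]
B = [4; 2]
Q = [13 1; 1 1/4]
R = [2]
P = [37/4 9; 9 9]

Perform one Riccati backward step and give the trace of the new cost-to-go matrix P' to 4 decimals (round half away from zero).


BᵀP = [55.0000 54.0000]
S = R + BᵀPB = [2] + [328.0000] = [330.0000]
BᵀPA = [83.0000 -191.0000]
K = S⁻¹·BᵀPA = [0.2515 -0.5788]
A−BK = [0.9939 0.3152; -1.0030 -0.3424]
AᵀP(A−BK) = [0.3742 -0.2106; -0.2106 0.7015]
P' = Q + AᵀP(A−BK) = [13.3742 0.7894; 0.7894 0.9515]
tr(P') = 14.3258

14.3258


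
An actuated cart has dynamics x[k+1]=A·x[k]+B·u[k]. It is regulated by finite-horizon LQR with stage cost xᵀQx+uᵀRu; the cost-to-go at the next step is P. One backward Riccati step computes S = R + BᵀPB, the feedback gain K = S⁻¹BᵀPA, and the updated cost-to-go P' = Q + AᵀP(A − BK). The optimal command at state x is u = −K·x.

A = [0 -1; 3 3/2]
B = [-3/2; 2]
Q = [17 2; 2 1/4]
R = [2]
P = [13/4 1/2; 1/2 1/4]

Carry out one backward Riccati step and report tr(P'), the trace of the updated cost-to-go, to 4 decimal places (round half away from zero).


20.0604

BᵀP = [-3.8750 -0.2500]
S = R + BᵀPB = [2] + [5.3125] = [7.3125]
BᵀPA = [-0.7500 3.5000]
K = S⁻¹·BᵀPA = [-0.1026 0.4786]
A−BK = [-0.1538 -0.2821; 3.2051 0.5427]
AᵀP(A−BK) = [2.1731 -0.0160; -0.0160 0.6373]
P' = Q + AᵀP(A−BK) = [19.1731 1.9840; 1.9840 0.8873]
tr(P') = 20.0604


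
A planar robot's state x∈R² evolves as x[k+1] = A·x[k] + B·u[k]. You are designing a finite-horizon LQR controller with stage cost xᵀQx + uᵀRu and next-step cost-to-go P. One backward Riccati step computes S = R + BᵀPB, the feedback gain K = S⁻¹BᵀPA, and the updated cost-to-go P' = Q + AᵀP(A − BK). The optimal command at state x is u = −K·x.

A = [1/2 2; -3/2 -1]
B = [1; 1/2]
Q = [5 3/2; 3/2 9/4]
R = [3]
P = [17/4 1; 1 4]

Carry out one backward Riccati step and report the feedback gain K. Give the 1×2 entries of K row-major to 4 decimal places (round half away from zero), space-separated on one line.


-0.2297 0.7027

BᵀP = [4.7500 3.0000]
S = R + BᵀPB = [3] + [6.2500] = [9.2500]
BᵀPA = [-2.1250 6.5000]
K = S⁻¹·BᵀPA = [-0.2297 0.7027]
A−BK = [0.7297 1.2973; -1.3851 -1.3514]
AᵀP(A−BK) = [8.0743 8.2432; 8.2432 12.4324]
P' = Q + AᵀP(A−BK) = [13.0743 9.7432; 9.7432 14.6824]
tr(P') = 27.7568


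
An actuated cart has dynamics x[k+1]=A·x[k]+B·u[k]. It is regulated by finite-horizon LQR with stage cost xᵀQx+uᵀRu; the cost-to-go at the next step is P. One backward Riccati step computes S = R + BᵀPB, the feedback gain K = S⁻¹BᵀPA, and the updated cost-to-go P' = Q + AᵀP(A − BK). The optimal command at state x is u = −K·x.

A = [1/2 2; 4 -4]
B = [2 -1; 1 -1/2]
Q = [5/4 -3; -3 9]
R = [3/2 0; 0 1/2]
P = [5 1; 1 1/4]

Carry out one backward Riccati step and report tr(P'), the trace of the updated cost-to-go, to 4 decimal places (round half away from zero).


12.3947

BᵀP = [11.0000 2.2500; -5.5000 -1.1250]
S = R + BᵀPB = [3/2 0; 0 1/2] + [24.2500 -12.1250; -12.1250 6.0625] = [25.7500 -12.1250; -12.1250 6.5625]
BᵀPA = [14.5000 13.0000; -7.2500 -6.5000]
K = S⁻¹·BᵀPA = [0.3300 0.2959; -0.4950 -0.4438]
A−BK = [-0.6550 0.9644; 3.4225 -4.5178]
AᵀP(A−BK) = [0.8759 -0.5078; -0.5078 1.2688]
P' = Q + AᵀP(A−BK) = [2.1259 -3.5078; -3.5078 10.2688]
tr(P') = 12.3947


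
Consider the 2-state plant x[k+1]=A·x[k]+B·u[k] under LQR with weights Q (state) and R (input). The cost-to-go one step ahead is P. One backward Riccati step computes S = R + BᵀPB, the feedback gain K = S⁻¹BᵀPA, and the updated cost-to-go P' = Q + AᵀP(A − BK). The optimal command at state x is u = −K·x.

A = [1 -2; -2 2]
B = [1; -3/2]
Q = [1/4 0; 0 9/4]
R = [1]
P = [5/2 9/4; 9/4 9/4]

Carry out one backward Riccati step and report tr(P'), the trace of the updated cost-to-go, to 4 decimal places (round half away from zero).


BᵀP = [-0.8750 -1.1250]
S = R + BᵀPB = [1] + [0.8125] = [1.8125]
BᵀPA = [1.3750 -0.5000]
K = S⁻¹·BᵀPA = [0.7586 -0.2759]
A−BK = [0.2414 -1.7241; -0.8621 1.5862]
AᵀP(A−BK) = [1.4569 -0.1207; -0.1207 0.8621]
P' = Q + AᵀP(A−BK) = [1.7069 -0.1207; -0.1207 3.1121]
tr(P') = 4.8190

4.8190


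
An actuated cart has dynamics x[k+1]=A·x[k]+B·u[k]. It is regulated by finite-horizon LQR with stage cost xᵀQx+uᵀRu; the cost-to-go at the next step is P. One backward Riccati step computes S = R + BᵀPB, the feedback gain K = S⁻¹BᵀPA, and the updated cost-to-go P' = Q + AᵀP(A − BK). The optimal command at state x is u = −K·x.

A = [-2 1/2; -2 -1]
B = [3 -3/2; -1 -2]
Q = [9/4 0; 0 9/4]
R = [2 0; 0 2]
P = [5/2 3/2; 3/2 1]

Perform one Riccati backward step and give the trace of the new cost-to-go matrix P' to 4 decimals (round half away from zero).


6.1990

BᵀP = [6.0000 3.5000; -6.7500 -4.2500]
S = R + BᵀPB = [2 0; 0 2] + [14.5000 -16.0000; -16.0000 18.6250] = [16.5000 -16.0000; -16.0000 20.6250]
BᵀPA = [-19.0000 -0.5000; 22.0000 0.8750]
K = S⁻¹·BᵀPA = [-0.4729 0.0437; 0.6998 0.0764]
A−BK = [0.4685 0.4833; -1.0734 -0.8036]
AᵀP(A−BK) = [1.6190 0.1512; 0.1512 0.0801]
P' = Q + AᵀP(A−BK) = [3.8690 0.1512; 0.1512 2.3301]
tr(P') = 6.1990


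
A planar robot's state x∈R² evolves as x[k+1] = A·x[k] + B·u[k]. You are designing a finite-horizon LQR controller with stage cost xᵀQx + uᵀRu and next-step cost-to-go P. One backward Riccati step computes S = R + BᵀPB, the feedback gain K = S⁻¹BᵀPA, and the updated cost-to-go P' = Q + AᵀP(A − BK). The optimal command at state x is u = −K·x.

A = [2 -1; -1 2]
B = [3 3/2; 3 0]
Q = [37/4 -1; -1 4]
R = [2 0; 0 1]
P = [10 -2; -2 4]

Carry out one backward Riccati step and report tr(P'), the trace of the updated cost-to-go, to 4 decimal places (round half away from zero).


21.1184

BᵀP = [24.0000 6.0000; 15.0000 -3.0000]
S = R + BᵀPB = [2 0; 0 1] + [90.0000 36.0000; 36.0000 22.5000] = [92.0000 36.0000; 36.0000 23.5000]
BᵀPA = [42.0000 -12.0000; 33.0000 -21.0000]
K = S⁻¹·BᵀPA = [-0.2321 0.5473; 1.7598 -1.7321]
A−BK = [0.0566 -0.0439; -0.3037 0.3580]
AᵀP(A−BK) = [3.6744 -3.8291; -3.8291 4.1940]
P' = Q + AᵀP(A−BK) = [12.9244 -4.8291; -4.8291 8.1940]
tr(P') = 21.1184


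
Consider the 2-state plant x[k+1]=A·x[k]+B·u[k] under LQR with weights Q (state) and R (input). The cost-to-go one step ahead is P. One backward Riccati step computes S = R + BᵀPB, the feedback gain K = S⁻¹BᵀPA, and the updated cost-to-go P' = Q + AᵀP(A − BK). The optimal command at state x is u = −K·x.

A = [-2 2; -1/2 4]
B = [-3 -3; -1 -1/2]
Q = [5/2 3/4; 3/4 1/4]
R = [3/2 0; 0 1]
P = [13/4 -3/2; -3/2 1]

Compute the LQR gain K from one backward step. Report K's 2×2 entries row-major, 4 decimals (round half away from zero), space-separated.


0.2480 -0.3040 0.3960 0.1920

BᵀP = [-8.2500 3.5000; -9.0000 4.0000]
S = R + BᵀPB = [3/2 0; 0 1] + [21.2500 23.0000; 23.0000 25.0000] = [22.7500 23.0000; 23.0000 26.0000]
BᵀPA = [14.7500 -2.5000; 16.0000 -2.0000]
K = S⁻¹·BᵀPA = [0.2480 -0.3040; 0.3960 0.1920]
A−BK = [-0.0680 1.6640; -0.0540 3.7920]
AᵀP(A−BK) = [0.2560 -0.0880; -0.0880 4.6240]
P' = Q + AᵀP(A−BK) = [2.7560 0.6620; 0.6620 4.8740]
tr(P') = 7.6300


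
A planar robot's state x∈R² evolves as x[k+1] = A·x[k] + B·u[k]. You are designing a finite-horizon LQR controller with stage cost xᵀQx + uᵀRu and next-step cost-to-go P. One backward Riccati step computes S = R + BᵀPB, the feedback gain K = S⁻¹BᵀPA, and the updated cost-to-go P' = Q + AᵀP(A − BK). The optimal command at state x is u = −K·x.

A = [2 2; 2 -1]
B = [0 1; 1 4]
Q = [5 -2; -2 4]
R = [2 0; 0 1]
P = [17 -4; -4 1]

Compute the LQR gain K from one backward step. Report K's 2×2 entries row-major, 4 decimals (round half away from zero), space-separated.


BᵀP = [-4.0000 1.0000; 1.0000 0.0000]
S = R + BᵀPB = [2 0; 0 1] + [1.0000 0.0000; 0.0000 1.0000] = [3.0000 0.0000; 0.0000 2.0000]
BᵀPA = [-6.0000 -9.0000; 2.0000 2.0000]
K = S⁻¹·BᵀPA = [-2.0000 -3.0000; 1.0000 1.0000]
A−BK = [1.0000 1.0000; 0.0000 -2.0000]
AᵀP(A−BK) = [26.0000 38.0000; 38.0000 56.0000]
P' = Q + AᵀP(A−BK) = [31.0000 36.0000; 36.0000 60.0000]
tr(P') = 91.0000

-2.0000 -3.0000 1.0000 1.0000


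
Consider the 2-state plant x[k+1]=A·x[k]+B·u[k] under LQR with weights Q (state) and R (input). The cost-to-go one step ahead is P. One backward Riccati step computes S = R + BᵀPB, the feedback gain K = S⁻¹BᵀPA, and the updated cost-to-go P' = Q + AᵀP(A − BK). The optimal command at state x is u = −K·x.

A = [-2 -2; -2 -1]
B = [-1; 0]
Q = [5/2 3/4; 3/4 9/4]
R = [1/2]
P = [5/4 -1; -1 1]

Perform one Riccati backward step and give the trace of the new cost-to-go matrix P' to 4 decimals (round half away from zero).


BᵀP = [-1.2500 1.0000]
S = R + BᵀPB = [1/2] + [1.2500] = [1.7500]
BᵀPA = [0.5000 1.5000]
K = S⁻¹·BᵀPA = [0.2857 0.8571]
A−BK = [-1.7143 -1.1429; -2.0000 -1.0000]
AᵀP(A−BK) = [0.8571 0.5714; 0.5714 0.7143]
P' = Q + AᵀP(A−BK) = [3.3571 1.3214; 1.3214 2.9643]
tr(P') = 6.3214

6.3214


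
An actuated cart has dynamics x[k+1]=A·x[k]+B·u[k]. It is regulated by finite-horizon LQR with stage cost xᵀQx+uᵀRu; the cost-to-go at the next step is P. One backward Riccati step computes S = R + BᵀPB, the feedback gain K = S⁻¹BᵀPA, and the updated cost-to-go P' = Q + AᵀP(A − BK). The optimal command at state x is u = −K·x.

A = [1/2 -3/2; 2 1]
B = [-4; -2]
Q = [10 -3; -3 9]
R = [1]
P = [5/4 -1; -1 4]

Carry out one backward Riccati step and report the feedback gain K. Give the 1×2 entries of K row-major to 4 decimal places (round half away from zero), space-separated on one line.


-0.4524 0.0238

BᵀP = [-3.0000 -4.0000]
S = R + BᵀPB = [1] + [20.0000] = [21.0000]
BᵀPA = [-9.5000 0.5000]
K = S⁻¹·BᵀPA = [-0.4524 0.0238]
A−BK = [-1.3095 -1.4048; 1.0952 1.0476]
AᵀP(A−BK) = [10.0149 9.7887; 9.7887 9.8006]
P' = Q + AᵀP(A−BK) = [20.0149 6.7887; 6.7887 18.8006]
tr(P') = 38.8155


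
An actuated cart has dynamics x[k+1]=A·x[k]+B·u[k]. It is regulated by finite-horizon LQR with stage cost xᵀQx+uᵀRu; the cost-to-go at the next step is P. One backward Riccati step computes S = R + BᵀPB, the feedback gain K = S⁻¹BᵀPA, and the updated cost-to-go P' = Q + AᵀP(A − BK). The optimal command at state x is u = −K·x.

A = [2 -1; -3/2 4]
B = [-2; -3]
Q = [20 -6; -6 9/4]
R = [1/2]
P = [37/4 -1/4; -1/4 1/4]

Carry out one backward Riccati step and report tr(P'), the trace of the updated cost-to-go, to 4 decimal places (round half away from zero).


BᵀP = [-17.7500 -0.2500]
S = R + BᵀPB = [1/2] + [36.2500] = [36.7500]
BᵀPA = [-35.1250 16.7500]
K = S⁻¹·BᵀPA = [-0.9558 0.4558]
A−BK = [0.0884 -0.0884; -4.3673 5.3673]
AᵀP(A−BK) = [5.4906 -6.3656; -6.3656 7.6156]
P' = Q + AᵀP(A−BK) = [25.4906 -12.3656; -12.3656 9.8656]
tr(P') = 35.3563

35.3563


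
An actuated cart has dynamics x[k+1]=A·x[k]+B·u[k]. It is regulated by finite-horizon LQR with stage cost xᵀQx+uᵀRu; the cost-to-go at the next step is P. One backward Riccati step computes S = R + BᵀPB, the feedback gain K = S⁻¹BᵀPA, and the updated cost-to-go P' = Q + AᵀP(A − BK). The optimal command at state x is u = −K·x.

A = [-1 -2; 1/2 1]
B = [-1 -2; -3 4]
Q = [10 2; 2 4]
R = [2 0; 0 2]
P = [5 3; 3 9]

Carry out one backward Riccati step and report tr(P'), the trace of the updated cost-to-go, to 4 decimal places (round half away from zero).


15.9127

BᵀP = [-14.0000 -30.0000; 2.0000 30.0000]
S = R + BᵀPB = [2 0; 0 2] + [104.0000 -92.0000; -92.0000 116.0000] = [106.0000 -92.0000; -92.0000 118.0000]
BᵀPA = [-1.0000 -2.0000; 13.0000 26.0000]
K = S⁻¹·BᵀPA = [0.2666 0.5331; 0.3180 0.6360]
A−BK = [-0.0974 -0.1949; 0.0277 0.0554]
AᵀP(A−BK) = [0.3825 0.7651; 0.7651 1.5302]
P' = Q + AᵀP(A−BK) = [10.3825 2.7651; 2.7651 5.5302]
tr(P') = 15.9127


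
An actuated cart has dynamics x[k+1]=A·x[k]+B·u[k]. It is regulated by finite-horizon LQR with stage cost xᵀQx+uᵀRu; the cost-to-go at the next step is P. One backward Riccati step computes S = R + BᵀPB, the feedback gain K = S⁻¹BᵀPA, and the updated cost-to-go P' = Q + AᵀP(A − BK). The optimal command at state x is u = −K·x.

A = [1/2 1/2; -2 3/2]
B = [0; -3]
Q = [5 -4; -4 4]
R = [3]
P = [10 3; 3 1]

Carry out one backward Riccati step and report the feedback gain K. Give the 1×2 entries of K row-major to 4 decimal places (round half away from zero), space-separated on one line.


0.1250 -0.7500

BᵀP = [-9.0000 -3.0000]
S = R + BᵀPB = [3] + [9.0000] = [12.0000]
BᵀPA = [1.5000 -9.0000]
K = S⁻¹·BᵀPA = [0.1250 -0.7500]
A−BK = [0.5000 0.5000; -1.6250 -0.7500]
AᵀP(A−BK) = [0.3125 -0.1250; -0.1250 2.5000]
P' = Q + AᵀP(A−BK) = [5.3125 -4.1250; -4.1250 6.5000]
tr(P') = 11.8125


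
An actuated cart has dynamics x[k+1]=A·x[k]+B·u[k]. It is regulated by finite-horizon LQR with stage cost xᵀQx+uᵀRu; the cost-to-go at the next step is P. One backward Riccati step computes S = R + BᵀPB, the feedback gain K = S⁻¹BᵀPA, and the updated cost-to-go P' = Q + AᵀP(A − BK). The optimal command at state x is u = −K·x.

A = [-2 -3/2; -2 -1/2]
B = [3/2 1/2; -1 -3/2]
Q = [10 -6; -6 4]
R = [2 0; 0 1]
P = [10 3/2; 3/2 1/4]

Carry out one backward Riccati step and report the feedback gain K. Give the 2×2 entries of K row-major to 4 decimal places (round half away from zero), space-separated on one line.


-1.4465 -0.9869 -0.4555 -0.3375

BᵀP = [13.5000 2.0000; 2.7500 0.3750]
S = R + BᵀPB = [2 0; 0 1] + [18.2500 3.7500; 3.7500 0.8125] = [20.2500 3.7500; 3.7500 1.8125]
BᵀPA = [-31.0000 -21.2500; -6.2500 -4.3125]
K = S⁻¹·BᵀPA = [-1.4465 -0.9869; -0.4555 -0.3375]
A−BK = [0.3975 0.1491; -4.1297 -1.9931]
AᵀP(A−BK) = [5.3112 3.5473; 3.5473 2.3858]
P' = Q + AᵀP(A−BK) = [15.3112 -2.4527; -2.4527 6.3858]
tr(P') = 21.6970


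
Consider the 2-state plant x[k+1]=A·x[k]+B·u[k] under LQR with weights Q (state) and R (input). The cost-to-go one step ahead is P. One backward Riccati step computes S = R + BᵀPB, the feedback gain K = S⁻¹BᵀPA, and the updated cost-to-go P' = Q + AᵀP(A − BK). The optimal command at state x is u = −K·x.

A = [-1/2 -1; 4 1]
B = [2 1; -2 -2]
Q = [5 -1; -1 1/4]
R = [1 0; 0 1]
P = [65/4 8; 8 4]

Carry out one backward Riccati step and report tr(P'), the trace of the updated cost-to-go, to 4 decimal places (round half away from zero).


9.7135

BᵀP = [16.5000 8.0000; 0.2500 0.0000]
S = R + BᵀPB = [1 0; 0 1] + [17.0000 0.5000; 0.5000 0.2500] = [18.0000 0.5000; 0.5000 1.2500]
BᵀPA = [23.7500 -8.5000; -0.1250 -0.2500]
K = S⁻¹·BᵀPA = [1.3371 -0.4719; -0.6348 -0.0112]
A−BK = [-2.5393 -0.0449; 5.4045 0.0337]
AᵀP(A−BK) = [4.2275 -0.6685; -0.6685 0.2360]
P' = Q + AᵀP(A−BK) = [9.2275 -1.6685; -1.6685 0.4860]
tr(P') = 9.7135


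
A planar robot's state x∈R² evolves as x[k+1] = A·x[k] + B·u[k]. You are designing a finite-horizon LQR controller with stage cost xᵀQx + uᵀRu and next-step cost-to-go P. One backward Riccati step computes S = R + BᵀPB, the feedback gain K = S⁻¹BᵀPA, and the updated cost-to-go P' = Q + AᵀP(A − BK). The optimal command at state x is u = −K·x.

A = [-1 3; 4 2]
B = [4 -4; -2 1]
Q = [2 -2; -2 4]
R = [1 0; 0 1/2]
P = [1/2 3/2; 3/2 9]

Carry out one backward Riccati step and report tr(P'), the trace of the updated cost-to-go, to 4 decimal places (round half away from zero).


31.5340

BᵀP = [-1.0000 -12.0000; -0.5000 3.0000]
S = R + BᵀPB = [1 0; 0 1/2] + [20.0000 -8.0000; -8.0000 5.0000] = [21.0000 -8.0000; -8.0000 5.5000]
BᵀPA = [-47.0000 -27.0000; 12.5000 4.5000]
K = S⁻¹·BᵀPA = [-3.0777 -2.1845; -2.2039 -2.3592]
A−BK = [2.4951 2.3010; 0.0485 -0.0097]
AᵀP(A−BK) = [15.3981 12.3204; 12.3204 10.1359]
P' = Q + AᵀP(A−BK) = [17.3981 10.3204; 10.3204 14.1359]
tr(P') = 31.5340


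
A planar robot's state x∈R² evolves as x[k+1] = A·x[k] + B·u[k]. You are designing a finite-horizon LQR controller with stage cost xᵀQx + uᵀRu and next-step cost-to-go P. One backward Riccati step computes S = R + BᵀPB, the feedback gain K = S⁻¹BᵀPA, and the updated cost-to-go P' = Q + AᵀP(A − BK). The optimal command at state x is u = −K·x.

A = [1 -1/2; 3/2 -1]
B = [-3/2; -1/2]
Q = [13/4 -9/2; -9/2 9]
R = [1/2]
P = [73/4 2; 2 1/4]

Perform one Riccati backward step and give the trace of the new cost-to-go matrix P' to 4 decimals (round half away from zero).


12.6626

BᵀP = [-28.3750 -3.1250]
S = R + BᵀPB = [1/2] + [44.1250] = [44.6250]
BᵀPA = [-33.0625 17.3125]
K = S⁻¹·BᵀPA = [-0.7409 0.3880]
A−BK = [-0.1113 0.0819; 1.1296 -0.8060]
AᵀP(A−BK) = [0.3166 -0.1732; -0.1732 0.0960]
P' = Q + AᵀP(A−BK) = [3.5666 -4.6732; -4.6732 9.0960]
tr(P') = 12.6626


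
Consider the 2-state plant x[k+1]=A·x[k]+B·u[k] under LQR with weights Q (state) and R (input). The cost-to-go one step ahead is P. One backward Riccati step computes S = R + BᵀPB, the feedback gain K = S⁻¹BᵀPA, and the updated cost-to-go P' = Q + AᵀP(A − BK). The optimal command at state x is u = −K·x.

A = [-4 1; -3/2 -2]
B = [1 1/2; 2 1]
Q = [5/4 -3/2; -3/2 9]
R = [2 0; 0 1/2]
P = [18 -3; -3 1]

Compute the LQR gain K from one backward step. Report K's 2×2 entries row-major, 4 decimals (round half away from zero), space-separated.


-2.1136 0.6364 -4.2273 1.2727

BᵀP = [12.0000 -1.0000; 6.0000 -0.5000]
S = R + BᵀPB = [2 0; 0 1/2] + [10.0000 5.0000; 5.0000 2.5000] = [12.0000 5.0000; 5.0000 3.0000]
BᵀPA = [-46.5000 14.0000; -23.2500 7.0000]
K = S⁻¹·BᵀPA = [-2.1136 0.6364; -4.2273 1.2727]
A−BK = [0.2273 -0.2727; 6.9545 -4.5455]
AᵀP(A−BK) = [57.6818 -29.3182; -29.3182 16.1818]
P' = Q + AᵀP(A−BK) = [58.9318 -30.8182; -30.8182 25.1818]
tr(P') = 84.1136


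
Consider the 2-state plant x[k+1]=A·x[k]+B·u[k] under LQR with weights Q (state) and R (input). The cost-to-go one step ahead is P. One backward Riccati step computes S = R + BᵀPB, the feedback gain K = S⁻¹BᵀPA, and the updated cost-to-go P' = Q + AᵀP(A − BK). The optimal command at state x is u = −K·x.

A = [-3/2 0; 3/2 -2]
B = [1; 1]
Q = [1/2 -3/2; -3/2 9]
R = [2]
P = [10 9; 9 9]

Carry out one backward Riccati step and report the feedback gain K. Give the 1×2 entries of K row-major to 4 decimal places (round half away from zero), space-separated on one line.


BᵀP = [19.0000 18.0000]
S = R + BᵀPB = [2] + [37.0000] = [39.0000]
BᵀPA = [-1.5000 -36.0000]
K = S⁻¹·BᵀPA = [-0.0385 -0.9231]
A−BK = [-1.4615 0.9231; 1.5385 -1.0769]
AᵀP(A−BK) = [2.1923 -1.3846; -1.3846 2.7692]
P' = Q + AᵀP(A−BK) = [2.6923 -2.8846; -2.8846 11.7692]
tr(P') = 14.4615

-0.0385 -0.9231


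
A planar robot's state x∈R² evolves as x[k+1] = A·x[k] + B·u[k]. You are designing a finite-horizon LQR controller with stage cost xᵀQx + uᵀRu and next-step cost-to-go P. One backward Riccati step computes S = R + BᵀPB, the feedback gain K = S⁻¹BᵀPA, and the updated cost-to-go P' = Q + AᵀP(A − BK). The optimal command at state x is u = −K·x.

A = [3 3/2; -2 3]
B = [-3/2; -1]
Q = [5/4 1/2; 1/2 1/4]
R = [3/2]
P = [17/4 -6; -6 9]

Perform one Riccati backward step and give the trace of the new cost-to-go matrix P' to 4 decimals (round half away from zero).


183.5455

BᵀP = [-0.3750 0.0000]
S = R + BᵀPB = [3/2] + [0.5625] = [2.0625]
BᵀPA = [-1.1250 -0.5625]
K = S⁻¹·BᵀPA = [-0.5455 -0.2727]
A−BK = [2.1818 1.0909; -2.5455 2.7273]
AᵀP(A−BK) = [145.6364 -71.1818; -71.1818 36.4091]
P' = Q + AᵀP(A−BK) = [146.8864 -70.6818; -70.6818 36.6591]
tr(P') = 183.5455


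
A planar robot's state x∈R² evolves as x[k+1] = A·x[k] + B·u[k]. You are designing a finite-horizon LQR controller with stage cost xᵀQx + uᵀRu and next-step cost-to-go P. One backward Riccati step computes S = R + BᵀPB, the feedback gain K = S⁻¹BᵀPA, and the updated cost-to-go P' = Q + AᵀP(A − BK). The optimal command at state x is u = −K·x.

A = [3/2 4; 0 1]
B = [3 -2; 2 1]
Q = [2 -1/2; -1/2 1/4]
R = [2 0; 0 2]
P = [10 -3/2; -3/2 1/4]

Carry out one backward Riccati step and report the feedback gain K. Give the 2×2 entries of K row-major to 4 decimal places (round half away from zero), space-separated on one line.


0.3283 0.8577 -0.2738 -0.6840

BᵀP = [27.0000 -4.0000; -21.5000 3.2500]
S = R + BᵀPB = [2 0; 0 2] + [73.0000 -58.0000; -58.0000 46.2500] = [75.0000 -58.0000; -58.0000 48.2500]
BᵀPA = [40.5000 104.0000; -32.2500 -82.7500]
K = S⁻¹·BᵀPA = [0.3283 0.8577; -0.2738 -0.6840]
A−BK = [-0.0324 0.0589; -0.3827 -0.0314]
AᵀP(A−BK) = [0.3754 0.9539; 0.9539 2.4475]
P' = Q + AᵀP(A−BK) = [2.3754 0.4539; 0.4539 2.6975]
tr(P') = 5.0729


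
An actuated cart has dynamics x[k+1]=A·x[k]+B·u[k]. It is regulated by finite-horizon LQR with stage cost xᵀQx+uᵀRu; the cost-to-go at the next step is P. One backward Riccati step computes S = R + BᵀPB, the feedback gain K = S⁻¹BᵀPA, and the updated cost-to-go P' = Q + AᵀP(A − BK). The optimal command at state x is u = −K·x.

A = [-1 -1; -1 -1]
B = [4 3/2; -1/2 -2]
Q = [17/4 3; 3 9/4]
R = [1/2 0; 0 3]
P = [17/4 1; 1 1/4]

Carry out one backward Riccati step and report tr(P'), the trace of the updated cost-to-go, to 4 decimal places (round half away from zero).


6.6398

BᵀP = [16.5000 3.8750; 4.3750 1.0000]
S = R + BᵀPB = [1/2 0; 0 3] + [64.0625 17.0000; 17.0000 4.5625] = [64.5625 17.0000; 17.0000 7.5625]
BᵀPA = [-20.3750 -20.3750; -5.3750 -5.3750]
K = S⁻¹·BᵀPA = [-0.3147 -0.3147; -0.0033 -0.0033]
A−BK = [0.2638 0.2638; -1.1639 -1.1639]
AᵀP(A−BK) = [0.0699 0.0699; 0.0699 0.0699]
P' = Q + AᵀP(A−BK) = [4.3199 3.0699; 3.0699 2.3199]
tr(P') = 6.6398


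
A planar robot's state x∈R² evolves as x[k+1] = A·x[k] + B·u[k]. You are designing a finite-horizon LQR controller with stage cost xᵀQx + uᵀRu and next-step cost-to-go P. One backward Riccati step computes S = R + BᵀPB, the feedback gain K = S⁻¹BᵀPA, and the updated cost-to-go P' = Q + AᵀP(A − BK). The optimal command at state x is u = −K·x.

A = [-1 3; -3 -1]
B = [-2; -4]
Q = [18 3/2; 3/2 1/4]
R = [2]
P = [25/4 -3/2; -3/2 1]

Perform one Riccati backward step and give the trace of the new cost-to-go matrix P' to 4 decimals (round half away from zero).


BᵀP = [-6.5000 -1.0000]
S = R + BᵀPB = [2] + [17.0000] = [19.0000]
BᵀPA = [9.5000 -18.5000]
K = S⁻¹·BᵀPA = [0.5000 -0.9737]
A−BK = [0.0000 1.0526; -1.0000 -4.8947]
AᵀP(A−BK) = [1.5000 5.5000; 5.5000 48.2368]
P' = Q + AᵀP(A−BK) = [19.5000 7.0000; 7.0000 48.4868]
tr(P') = 67.9868

67.9868


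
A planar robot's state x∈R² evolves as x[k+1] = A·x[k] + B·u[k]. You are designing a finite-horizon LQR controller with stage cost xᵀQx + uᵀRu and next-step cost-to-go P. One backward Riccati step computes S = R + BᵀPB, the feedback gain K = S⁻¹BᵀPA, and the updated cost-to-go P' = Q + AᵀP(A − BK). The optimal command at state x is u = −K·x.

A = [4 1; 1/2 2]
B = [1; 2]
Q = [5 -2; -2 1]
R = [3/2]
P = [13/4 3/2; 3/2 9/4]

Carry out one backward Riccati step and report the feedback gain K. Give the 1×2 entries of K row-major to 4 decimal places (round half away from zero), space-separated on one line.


BᵀP = [6.2500 6.0000]
S = R + BᵀPB = [3/2] + [18.2500] = [19.7500]
BᵀPA = [28.0000 18.2500]
K = S⁻¹·BᵀPA = [1.4177 0.9241]
A−BK = [2.5823 0.0759; -2.3354 0.1519]
AᵀP(A−BK) = [18.8663 2.1266; 2.1266 1.3861]
P' = Q + AᵀP(A−BK) = [23.8663 0.1266; 0.1266 2.3861]
tr(P') = 26.2524

1.4177 0.9241


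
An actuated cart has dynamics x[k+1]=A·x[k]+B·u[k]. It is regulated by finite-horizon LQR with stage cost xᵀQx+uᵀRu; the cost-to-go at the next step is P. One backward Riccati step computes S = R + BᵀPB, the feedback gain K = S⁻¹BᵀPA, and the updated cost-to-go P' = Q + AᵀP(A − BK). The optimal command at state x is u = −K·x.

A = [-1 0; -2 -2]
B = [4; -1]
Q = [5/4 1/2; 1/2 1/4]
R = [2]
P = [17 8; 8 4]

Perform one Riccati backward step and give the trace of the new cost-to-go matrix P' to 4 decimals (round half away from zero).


4.9673

BᵀP = [60.0000 28.0000]
S = R + BᵀPB = [2] + [212.0000] = [214.0000]
BᵀPA = [-116.0000 -56.0000]
K = S⁻¹·BᵀPA = [-0.5421 -0.2617]
A−BK = [1.1682 1.0467; -2.5421 -2.2617]
AᵀP(A−BK) = [2.1215 1.6449; 1.6449 1.3458]
P' = Q + AᵀP(A−BK) = [3.3715 2.1449; 2.1449 1.5958]
tr(P') = 4.9673


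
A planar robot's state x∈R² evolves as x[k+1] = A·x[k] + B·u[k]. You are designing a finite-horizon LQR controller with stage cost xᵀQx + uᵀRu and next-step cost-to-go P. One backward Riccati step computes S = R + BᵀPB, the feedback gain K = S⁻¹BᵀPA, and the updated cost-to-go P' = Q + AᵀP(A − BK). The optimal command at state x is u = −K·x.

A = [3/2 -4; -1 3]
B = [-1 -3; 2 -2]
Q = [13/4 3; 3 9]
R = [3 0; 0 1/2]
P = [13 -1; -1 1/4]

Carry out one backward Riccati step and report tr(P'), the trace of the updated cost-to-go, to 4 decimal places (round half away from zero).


BᵀP = [-15.0000 1.5000; -37.0000 2.5000]
S = R + BᵀPB = [3 0; 0 1/2] + [18.0000 42.0000; 42.0000 106.0000] = [21.0000 42.0000; 42.0000 106.5000]
BᵀPA = [-24.0000 64.5000; -58.0000 155.5000]
K = S⁻¹·BᵀPA = [-0.2540 0.7159; -0.4444 1.1778]
A−BK = [-0.0873 0.2492; -1.3810 3.9238]
AᵀP(A−BK) = [0.6270 -1.7579; -1.7579 4.9317]
P' = Q + AᵀP(A−BK) = [3.8770 1.2421; 1.2421 13.9317]
tr(P') = 17.8087

17.8087


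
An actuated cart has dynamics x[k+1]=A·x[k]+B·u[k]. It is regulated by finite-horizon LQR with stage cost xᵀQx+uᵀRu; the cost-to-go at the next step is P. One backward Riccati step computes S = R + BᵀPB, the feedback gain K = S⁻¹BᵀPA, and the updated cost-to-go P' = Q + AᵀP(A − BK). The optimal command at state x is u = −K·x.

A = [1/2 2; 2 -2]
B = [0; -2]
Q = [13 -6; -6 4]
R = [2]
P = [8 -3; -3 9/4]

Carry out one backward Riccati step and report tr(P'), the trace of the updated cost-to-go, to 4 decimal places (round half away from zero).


BᵀP = [6.0000 -4.5000]
S = R + BᵀPB = [2] + [9.0000] = [11.0000]
BᵀPA = [-6.0000 21.0000]
K = S⁻¹·BᵀPA = [-0.5455 1.9091]
A−BK = [0.5000 2.0000; 0.9091 1.8182]
AᵀP(A−BK) = [1.7273 1.4545; 1.4545 24.9091]
P' = Q + AᵀP(A−BK) = [14.7273 -4.5455; -4.5455 28.9091]
tr(P') = 43.6364

43.6364


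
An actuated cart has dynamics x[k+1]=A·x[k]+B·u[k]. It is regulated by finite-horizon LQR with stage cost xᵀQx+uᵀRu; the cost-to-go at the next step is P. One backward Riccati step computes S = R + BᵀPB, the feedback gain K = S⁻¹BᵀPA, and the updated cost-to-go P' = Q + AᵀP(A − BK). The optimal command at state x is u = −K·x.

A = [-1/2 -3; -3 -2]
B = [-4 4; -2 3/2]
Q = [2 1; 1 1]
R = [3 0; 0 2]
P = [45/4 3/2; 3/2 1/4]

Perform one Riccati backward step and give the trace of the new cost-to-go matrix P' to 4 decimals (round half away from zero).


BᵀP = [-48.0000 -6.5000; 47.2500 6.3750]
S = R + BᵀPB = [3 0; 0 2] + [205.0000 -201.7500; -201.7500 198.5625] = [208.0000 -201.7500; -201.7500 200.5625]
BᵀPA = [43.5000 157.0000; -42.7500 -154.5000]
K = S⁻¹·BᵀPA = [0.0983 0.3136; -0.1143 -0.4549]
A−BK = [0.3503 0.0739; -2.6320 -0.6905]
AᵀP(A−BK) = [0.4015 0.2874; 0.2874 0.7364]
P' = Q + AᵀP(A−BK) = [2.4015 1.2874; 1.2874 1.7364]
tr(P') = 4.1379

4.1379


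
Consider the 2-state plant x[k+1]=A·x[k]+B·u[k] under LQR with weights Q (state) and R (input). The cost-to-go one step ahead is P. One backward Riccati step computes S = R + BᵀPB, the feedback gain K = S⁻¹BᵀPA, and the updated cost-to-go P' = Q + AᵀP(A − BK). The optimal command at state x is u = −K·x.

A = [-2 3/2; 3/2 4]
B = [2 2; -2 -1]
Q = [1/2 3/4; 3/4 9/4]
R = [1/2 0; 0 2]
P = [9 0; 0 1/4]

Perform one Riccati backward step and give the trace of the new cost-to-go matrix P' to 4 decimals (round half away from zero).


BᵀP = [18.0000 -0.5000; 18.0000 -0.2500]
S = R + BᵀPB = [1/2 0; 0 2] + [37.0000 36.5000; 36.5000 36.2500] = [37.5000 36.5000; 36.5000 38.2500]
BᵀPA = [-36.7500 25.0000; -36.3750 26.0000]
K = S⁻¹·BᵀPA = [-0.7638 0.0710; -0.2222 0.6120]
A−BK = [-0.0282 0.1340; -0.2497 4.7540]
AᵀP(A−BK) = [0.4131 -0.6297; -0.6297 6.5633]
P' = Q + AᵀP(A−BK) = [0.9131 0.1203; 0.1203 8.8133]
tr(P') = 9.7264

9.7264


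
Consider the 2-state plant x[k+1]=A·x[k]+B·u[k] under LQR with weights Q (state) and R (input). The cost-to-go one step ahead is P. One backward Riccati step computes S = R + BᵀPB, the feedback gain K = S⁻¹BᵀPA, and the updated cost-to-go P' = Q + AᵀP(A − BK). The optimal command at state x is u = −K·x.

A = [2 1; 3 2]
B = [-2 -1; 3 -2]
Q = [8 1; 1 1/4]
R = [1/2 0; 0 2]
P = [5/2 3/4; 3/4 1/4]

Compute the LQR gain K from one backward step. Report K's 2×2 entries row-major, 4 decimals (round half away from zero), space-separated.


BᵀP = [-2.7500 -0.7500; -4.0000 -1.2500]
S = R + BᵀPB = [1/2 0; 0 2] + [3.2500 4.2500; 4.2500 6.5000] = [3.7500 4.2500; 4.2500 8.5000]
BᵀPA = [-7.7500 -4.2500; -11.7500 -6.5000]
K = S⁻¹·BᵀPA = [-1.1538 -0.6154; -0.8054 -0.4570]
A−BK = [-1.1131 -0.6878; 4.8507 2.9321]
AᵀP(A−BK) = [2.8439 1.6109; 1.6109 0.9140]
P' = Q + AᵀP(A−BK) = [10.8439 2.6109; 2.6109 1.1640]
tr(P') = 12.0079

-1.1538 -0.6154 -0.8054 -0.4570


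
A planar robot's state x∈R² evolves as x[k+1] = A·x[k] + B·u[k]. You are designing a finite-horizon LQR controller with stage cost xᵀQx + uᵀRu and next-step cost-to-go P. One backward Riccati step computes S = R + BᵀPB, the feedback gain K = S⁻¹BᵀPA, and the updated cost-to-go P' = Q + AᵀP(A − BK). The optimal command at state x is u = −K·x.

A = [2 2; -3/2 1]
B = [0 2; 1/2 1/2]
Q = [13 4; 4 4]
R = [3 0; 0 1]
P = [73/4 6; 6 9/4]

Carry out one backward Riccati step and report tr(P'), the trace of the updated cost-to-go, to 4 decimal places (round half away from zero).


BᵀP = [3.0000 1.1250; 39.5000 13.1250]
S = R + BᵀPB = [3 0; 0 1] + [0.5625 6.5625; 6.5625 85.5625] = [3.5625 6.5625; 6.5625 86.5625]
BᵀPA = [4.3125 7.1250; 59.3125 92.1250]
K = S⁻¹·BᵀPA = [-0.0601 0.0459; 0.6898 1.0608]
A−BK = [0.6205 -0.1216; -1.8148 0.4466]
AᵀP(A−BK) = [1.4106 0.5095; 0.5095 1.1986]
P' = Q + AᵀP(A−BK) = [14.4106 4.5095; 4.5095 5.1986]
tr(P') = 19.6092

19.6092


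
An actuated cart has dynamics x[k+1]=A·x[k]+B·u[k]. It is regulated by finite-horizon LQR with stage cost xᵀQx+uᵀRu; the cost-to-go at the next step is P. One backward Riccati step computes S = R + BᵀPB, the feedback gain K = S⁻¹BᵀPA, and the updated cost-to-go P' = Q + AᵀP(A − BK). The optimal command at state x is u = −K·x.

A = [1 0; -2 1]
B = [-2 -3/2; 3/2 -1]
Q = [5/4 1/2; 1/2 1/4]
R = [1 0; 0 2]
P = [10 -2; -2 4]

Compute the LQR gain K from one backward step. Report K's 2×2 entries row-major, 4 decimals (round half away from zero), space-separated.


-0.8783 0.3139 0.4674 -0.3863

BᵀP = [-23.0000 10.0000; -13.0000 -1.0000]
S = R + BᵀPB = [1 0; 0 2] + [61.0000 24.5000; 24.5000 20.5000] = [62.0000 24.5000; 24.5000 22.5000]
BᵀPA = [-43.0000 10.0000; -11.0000 -1.0000]
K = S⁻¹·BᵀPA = [-0.8783 0.3139; 0.4674 -0.3863]
A−BK = [-0.0554 0.0484; -0.2152 0.1428]
AᵀP(A−BK) = [1.3765 -0.7499; -0.7499 0.4744]
P' = Q + AᵀP(A−BK) = [2.6265 -0.2499; -0.2499 0.7244]
tr(P') = 3.3509


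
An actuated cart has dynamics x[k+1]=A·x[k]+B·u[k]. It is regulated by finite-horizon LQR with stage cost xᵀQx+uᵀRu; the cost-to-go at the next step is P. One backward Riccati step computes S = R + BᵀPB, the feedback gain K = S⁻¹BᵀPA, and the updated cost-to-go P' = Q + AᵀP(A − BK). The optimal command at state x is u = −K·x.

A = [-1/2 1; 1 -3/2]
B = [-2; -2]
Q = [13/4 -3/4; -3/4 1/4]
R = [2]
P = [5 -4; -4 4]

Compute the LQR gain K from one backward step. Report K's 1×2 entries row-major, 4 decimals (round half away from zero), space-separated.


BᵀP = [-2.0000 0.0000]
S = R + BᵀPB = [2] + [4.0000] = [6.0000]
BᵀPA = [1.0000 -2.0000]
K = S⁻¹·BᵀPA = [0.1667 -0.3333]
A−BK = [-0.1667 0.3333; 1.3333 -2.1667]
AᵀP(A−BK) = [9.0833 -15.1667; -15.1667 25.3333]
P' = Q + AᵀP(A−BK) = [12.3333 -15.9167; -15.9167 25.5833]
tr(P') = 37.9167

0.1667 -0.3333


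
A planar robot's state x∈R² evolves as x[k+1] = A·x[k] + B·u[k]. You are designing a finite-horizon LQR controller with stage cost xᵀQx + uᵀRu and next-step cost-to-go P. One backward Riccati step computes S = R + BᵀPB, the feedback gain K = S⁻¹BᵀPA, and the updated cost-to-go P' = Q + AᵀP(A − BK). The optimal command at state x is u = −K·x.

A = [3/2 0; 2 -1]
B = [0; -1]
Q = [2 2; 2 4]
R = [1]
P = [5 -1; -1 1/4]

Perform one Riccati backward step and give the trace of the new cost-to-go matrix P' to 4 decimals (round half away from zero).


11.6500

BᵀP = [1.0000 -0.2500]
S = R + BᵀPB = [1] + [0.2500] = [1.2500]
BᵀPA = [1.0000 0.2500]
K = S⁻¹·BᵀPA = [0.8000 0.2000]
A−BK = [1.5000 0.0000; 2.8000 -0.8000]
AᵀP(A−BK) = [5.4500 0.8000; 0.8000 0.2000]
P' = Q + AᵀP(A−BK) = [7.4500 2.8000; 2.8000 4.2000]
tr(P') = 11.6500


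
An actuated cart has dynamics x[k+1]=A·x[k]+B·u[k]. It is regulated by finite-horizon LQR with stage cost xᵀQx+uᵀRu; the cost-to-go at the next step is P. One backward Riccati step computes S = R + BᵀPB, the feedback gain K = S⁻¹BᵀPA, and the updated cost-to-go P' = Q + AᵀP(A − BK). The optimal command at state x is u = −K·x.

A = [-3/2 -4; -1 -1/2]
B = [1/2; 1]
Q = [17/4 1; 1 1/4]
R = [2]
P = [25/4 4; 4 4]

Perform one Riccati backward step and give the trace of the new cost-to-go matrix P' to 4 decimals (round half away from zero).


BᵀP = [7.1250 6.0000]
S = R + BᵀPB = [2] + [9.5625] = [11.5625]
BᵀPA = [-16.6875 -31.5000]
K = S⁻¹·BᵀPA = [-1.4432 -2.7243]
A−BK = [-0.7784 -2.6378; 0.4432 2.2243]
AᵀP(A−BK) = [5.9784 13.0378; 13.0378 31.1838]
P' = Q + AᵀP(A−BK) = [10.2284 14.0378; 14.0378 31.4338]
tr(P') = 41.6622

41.6622


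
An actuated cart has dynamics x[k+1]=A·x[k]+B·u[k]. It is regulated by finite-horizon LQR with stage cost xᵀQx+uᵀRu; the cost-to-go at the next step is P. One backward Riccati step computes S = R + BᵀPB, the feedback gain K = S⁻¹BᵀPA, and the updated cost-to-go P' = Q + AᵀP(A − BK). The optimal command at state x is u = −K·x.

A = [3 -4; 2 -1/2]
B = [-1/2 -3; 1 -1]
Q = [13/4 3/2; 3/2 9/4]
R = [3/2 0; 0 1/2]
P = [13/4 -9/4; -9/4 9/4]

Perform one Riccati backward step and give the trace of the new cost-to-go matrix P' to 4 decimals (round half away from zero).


BᵀP = [-3.8750 3.3750; -7.5000 4.5000]
S = R + BᵀPB = [3/2 0; 0 1/2] + [5.3125 8.2500; 8.2500 18.0000] = [6.8125 8.2500; 8.2500 18.5000]
BᵀPA = [-4.8750 13.8125; -13.5000 27.7500]
K = S⁻¹·BᵀPA = [0.3655 0.4588; -0.8927 1.2954]
A−BK = [0.5046 0.1156; 0.7418 0.3367]
AᵀP(A−BK) = [0.9801 -0.1504; -0.1504 1.2780]
P' = Q + AᵀP(A−BK) = [4.2301 1.3496; 1.3496 3.5280]
tr(P') = 7.7581

7.7581


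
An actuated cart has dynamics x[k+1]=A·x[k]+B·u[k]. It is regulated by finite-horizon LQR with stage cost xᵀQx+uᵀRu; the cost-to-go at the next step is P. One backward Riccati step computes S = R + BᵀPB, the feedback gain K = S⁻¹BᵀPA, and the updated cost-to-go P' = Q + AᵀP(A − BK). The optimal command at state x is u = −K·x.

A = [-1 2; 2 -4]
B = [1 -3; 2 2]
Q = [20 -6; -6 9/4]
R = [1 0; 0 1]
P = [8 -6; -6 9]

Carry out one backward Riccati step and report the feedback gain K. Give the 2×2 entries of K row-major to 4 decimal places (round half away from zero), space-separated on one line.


BᵀP = [-4.0000 12.0000; -36.0000 36.0000]
S = R + BᵀPB = [1 0; 0 1] + [20.0000 36.0000; 36.0000 180.0000] = [21.0000 36.0000; 36.0000 181.0000]
BᵀPA = [28.0000 -56.0000; 108.0000 -216.0000]
K = S⁻¹·BᵀPA = [0.4711 -0.9421; 0.5030 -1.0060]
A−BK = [0.0379 -0.0758; 0.0519 -0.1038]
AᵀP(A−BK) = [0.4870 -0.9741; -0.9741 1.9481]
P' = Q + AᵀP(A−BK) = [20.4870 -6.9741; -6.9741 4.1981]
tr(P') = 24.6851

0.4711 -0.9421 0.5030 -1.0060


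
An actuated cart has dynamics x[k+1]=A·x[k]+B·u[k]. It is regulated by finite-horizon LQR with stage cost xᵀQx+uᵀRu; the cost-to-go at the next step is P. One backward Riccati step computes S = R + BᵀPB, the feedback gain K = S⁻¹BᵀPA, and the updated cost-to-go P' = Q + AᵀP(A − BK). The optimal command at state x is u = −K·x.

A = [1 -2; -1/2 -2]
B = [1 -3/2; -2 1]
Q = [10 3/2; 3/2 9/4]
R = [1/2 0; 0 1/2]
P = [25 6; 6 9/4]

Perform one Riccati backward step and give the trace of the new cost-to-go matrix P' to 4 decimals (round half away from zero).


18.6836

BᵀP = [13.0000 1.5000; -31.5000 -6.7500]
S = R + BᵀPB = [1/2 0; 0 1/2] + [10.0000 -18.0000; -18.0000 40.5000] = [10.5000 -18.0000; -18.0000 41.0000]
BᵀPA = [12.2500 -29.0000; -28.1250 76.5000]
K = S⁻¹·BᵀPA = [-0.0376 1.7653; -0.7025 2.6408]
A−BK = [-0.0161 0.1960; 0.1273 -1.1103]
AᵀP(A−BK) = [0.2658 -1.1006; -1.1006 6.1678]
P' = Q + AᵀP(A−BK) = [10.2658 0.3994; 0.3994 8.4178]
tr(P') = 18.6836


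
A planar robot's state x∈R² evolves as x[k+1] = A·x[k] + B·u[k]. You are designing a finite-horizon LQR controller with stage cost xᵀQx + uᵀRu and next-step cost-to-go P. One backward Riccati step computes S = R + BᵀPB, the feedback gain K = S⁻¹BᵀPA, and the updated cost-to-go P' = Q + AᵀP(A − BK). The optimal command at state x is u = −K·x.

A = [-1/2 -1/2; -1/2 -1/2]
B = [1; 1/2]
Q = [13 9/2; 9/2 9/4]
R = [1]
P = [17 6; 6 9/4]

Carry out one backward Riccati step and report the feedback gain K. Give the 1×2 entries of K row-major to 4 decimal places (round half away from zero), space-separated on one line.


-0.5522 -0.5522

BᵀP = [20.0000 7.1250]
S = R + BᵀPB = [1] + [23.5625] = [24.5625]
BᵀPA = [-13.5625 -13.5625]
K = S⁻¹·BᵀPA = [-0.5522 -0.5522]
A−BK = [0.0522 0.0522; -0.2239 -0.2239]
AᵀP(A−BK) = [0.3238 0.3238; 0.3238 0.3238]
P' = Q + AᵀP(A−BK) = [13.3238 4.8238; 4.8238 2.5738]
tr(P') = 15.8976


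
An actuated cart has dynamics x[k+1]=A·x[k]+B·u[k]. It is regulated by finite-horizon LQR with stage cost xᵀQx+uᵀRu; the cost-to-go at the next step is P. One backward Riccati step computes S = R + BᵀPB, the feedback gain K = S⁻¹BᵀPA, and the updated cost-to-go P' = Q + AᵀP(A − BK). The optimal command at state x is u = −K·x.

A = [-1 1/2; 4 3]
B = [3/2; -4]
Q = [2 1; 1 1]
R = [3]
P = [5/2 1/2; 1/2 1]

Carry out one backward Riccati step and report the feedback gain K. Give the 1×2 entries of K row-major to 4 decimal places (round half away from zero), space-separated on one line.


BᵀP = [1.7500 -3.2500]
S = R + BᵀPB = [3] + [15.6250] = [18.6250]
BᵀPA = [-14.7500 -8.8750]
K = S⁻¹·BᵀPA = [-0.7919 -0.4765]
A−BK = [0.1879 1.2148; 0.8322 1.0940]
AᵀP(A−BK) = [2.8188 3.2215; 3.2215 6.8960]
P' = Q + AᵀP(A−BK) = [4.8188 4.2215; 4.2215 7.8960]
tr(P') = 12.7148

-0.7919 -0.4765


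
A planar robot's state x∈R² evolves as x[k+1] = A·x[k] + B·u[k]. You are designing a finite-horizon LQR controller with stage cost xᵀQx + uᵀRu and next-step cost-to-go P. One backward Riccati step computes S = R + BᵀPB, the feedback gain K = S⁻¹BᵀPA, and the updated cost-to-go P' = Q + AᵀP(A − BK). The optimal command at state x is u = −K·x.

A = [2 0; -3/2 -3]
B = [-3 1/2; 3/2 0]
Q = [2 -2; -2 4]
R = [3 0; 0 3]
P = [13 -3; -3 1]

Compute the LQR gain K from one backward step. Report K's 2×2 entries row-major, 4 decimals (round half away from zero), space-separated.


BᵀP = [-43.5000 10.5000; 6.5000 -1.5000]
S = R + BᵀPB = [3 0; 0 3] + [146.2500 -21.7500; -21.7500 3.2500] = [149.2500 -21.7500; -21.7500 6.2500]
BᵀPA = [-102.7500 -31.5000; 15.2500 4.5000]
K = S⁻¹·BᵀPA = [-0.6754 -0.2153; 0.0897 -0.0294]
A−BK = [-0.0710 -0.6313; -0.4869 -2.6770]
AᵀP(A−BK) = [1.4878 0.8222; 0.8222 2.3491]
P' = Q + AᵀP(A−BK) = [3.4878 -1.1778; -1.1778 6.3491]
tr(P') = 9.8369

-0.6754 -0.2153 0.0897 -0.0294
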